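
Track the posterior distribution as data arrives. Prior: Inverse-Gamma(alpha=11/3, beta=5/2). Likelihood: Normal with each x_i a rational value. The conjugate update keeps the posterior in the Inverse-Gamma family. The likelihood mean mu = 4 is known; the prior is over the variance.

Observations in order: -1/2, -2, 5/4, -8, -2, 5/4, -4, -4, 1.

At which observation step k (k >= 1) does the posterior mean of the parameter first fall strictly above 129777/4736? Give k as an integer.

obs 1: x=-1/2 → posterior Inverse-Gamma(25/6, 101/8)
obs 2: x=-2 → posterior Inverse-Gamma(14/3, 245/8)
obs 3: x=5/4 → posterior Inverse-Gamma(31/6, 1101/32)
obs 4: x=-8 → posterior Inverse-Gamma(17/3, 3405/32)
obs 5: x=-2 → posterior Inverse-Gamma(37/6, 3981/32)
obs 6: x=5/4 → posterior Inverse-Gamma(20/3, 2051/16)
obs 7: x=-4 → posterior Inverse-Gamma(43/6, 2563/16)
obs 8: x=-4 → posterior Inverse-Gamma(23/3, 3075/16)
obs 9: x=1 → posterior Inverse-Gamma(49/6, 3147/16)

k = 8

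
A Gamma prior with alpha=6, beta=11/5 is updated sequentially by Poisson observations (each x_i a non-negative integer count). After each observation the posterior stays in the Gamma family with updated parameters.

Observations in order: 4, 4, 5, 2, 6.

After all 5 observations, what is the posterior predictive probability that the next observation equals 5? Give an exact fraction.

obs 1: x=4 → posterior Gamma(10, 16/5)
obs 2: x=4 → posterior Gamma(14, 21/5)
obs 3: x=5 → posterior Gamma(19, 26/5)
obs 4: x=2 → posterior Gamma(21, 31/5)
obs 5: x=6 → posterior Gamma(27, 36/5)

556210314548027881547142795245340679482428620800000/4065214023175683899921868126254722311886802750234881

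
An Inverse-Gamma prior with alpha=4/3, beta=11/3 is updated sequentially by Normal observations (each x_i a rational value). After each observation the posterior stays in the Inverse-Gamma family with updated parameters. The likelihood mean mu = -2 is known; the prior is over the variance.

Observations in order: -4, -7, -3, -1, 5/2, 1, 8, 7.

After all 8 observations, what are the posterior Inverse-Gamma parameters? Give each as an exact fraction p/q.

obs 1: x=-4 → posterior Inverse-Gamma(11/6, 17/3)
obs 2: x=-7 → posterior Inverse-Gamma(7/3, 109/6)
obs 3: x=-3 → posterior Inverse-Gamma(17/6, 56/3)
obs 4: x=-1 → posterior Inverse-Gamma(10/3, 115/6)
obs 5: x=5/2 → posterior Inverse-Gamma(23/6, 703/24)
obs 6: x=1 → posterior Inverse-Gamma(13/3, 811/24)
obs 7: x=8 → posterior Inverse-Gamma(29/6, 2011/24)
obs 8: x=7 → posterior Inverse-Gamma(16/3, 2983/24)

alpha=16/3, beta=2983/24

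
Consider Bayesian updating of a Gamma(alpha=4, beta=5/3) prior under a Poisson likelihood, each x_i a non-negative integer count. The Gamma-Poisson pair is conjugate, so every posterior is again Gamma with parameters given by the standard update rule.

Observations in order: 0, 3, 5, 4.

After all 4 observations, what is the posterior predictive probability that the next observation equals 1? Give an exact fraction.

obs 1: x=0 → posterior Gamma(4, 8/3)
obs 2: x=3 → posterior Gamma(7, 11/3)
obs 3: x=5 → posterior Gamma(12, 14/3)
obs 4: x=4 → posterior Gamma(16, 17/3)

145983575627000605443/819200000000000000000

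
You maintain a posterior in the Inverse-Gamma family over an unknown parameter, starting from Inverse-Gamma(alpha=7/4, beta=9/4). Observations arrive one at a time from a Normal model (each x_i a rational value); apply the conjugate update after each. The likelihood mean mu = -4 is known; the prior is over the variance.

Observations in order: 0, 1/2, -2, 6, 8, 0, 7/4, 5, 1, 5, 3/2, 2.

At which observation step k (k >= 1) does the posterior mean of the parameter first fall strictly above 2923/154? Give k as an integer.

obs 1: x=0 → posterior Inverse-Gamma(9/4, 41/4)
obs 2: x=1/2 → posterior Inverse-Gamma(11/4, 163/8)
obs 3: x=-2 → posterior Inverse-Gamma(13/4, 179/8)
obs 4: x=6 → posterior Inverse-Gamma(15/4, 579/8)
obs 5: x=8 → posterior Inverse-Gamma(17/4, 1155/8)
obs 6: x=0 → posterior Inverse-Gamma(19/4, 1219/8)
obs 7: x=7/4 → posterior Inverse-Gamma(21/4, 5405/32)
obs 8: x=5 → posterior Inverse-Gamma(23/4, 6701/32)
obs 9: x=1 → posterior Inverse-Gamma(25/4, 7101/32)
obs 10: x=5 → posterior Inverse-Gamma(27/4, 8397/32)
obs 11: x=3/2 → posterior Inverse-Gamma(29/4, 8881/32)
obs 12: x=2 → posterior Inverse-Gamma(31/4, 9457/32)

k = 4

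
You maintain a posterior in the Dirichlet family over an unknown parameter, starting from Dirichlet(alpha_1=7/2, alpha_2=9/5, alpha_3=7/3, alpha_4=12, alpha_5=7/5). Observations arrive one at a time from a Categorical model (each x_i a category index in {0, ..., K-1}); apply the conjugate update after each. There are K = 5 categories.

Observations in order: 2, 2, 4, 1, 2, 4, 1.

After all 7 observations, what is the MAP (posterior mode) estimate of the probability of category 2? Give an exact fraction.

130/691

obs 1: x=2 → posterior Dirichlet(7/2, 9/5, 10/3, 12, 7/5)
obs 2: x=2 → posterior Dirichlet(7/2, 9/5, 13/3, 12, 7/5)
obs 3: x=4 → posterior Dirichlet(7/2, 9/5, 13/3, 12, 12/5)
obs 4: x=1 → posterior Dirichlet(7/2, 14/5, 13/3, 12, 12/5)
obs 5: x=2 → posterior Dirichlet(7/2, 14/5, 16/3, 12, 12/5)
obs 6: x=4 → posterior Dirichlet(7/2, 14/5, 16/3, 12, 17/5)
obs 7: x=1 → posterior Dirichlet(7/2, 19/5, 16/3, 12, 17/5)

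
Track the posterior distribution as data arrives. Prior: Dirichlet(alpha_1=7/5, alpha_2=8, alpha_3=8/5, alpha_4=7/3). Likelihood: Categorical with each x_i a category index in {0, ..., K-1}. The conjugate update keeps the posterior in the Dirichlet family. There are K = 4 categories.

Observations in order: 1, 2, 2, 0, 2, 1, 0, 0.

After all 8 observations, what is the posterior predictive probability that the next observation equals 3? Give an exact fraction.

obs 1: x=1 → posterior Dirichlet(7/5, 9, 8/5, 7/3)
obs 2: x=2 → posterior Dirichlet(7/5, 9, 13/5, 7/3)
obs 3: x=2 → posterior Dirichlet(7/5, 9, 18/5, 7/3)
obs 4: x=0 → posterior Dirichlet(12/5, 9, 18/5, 7/3)
obs 5: x=2 → posterior Dirichlet(12/5, 9, 23/5, 7/3)
obs 6: x=1 → posterior Dirichlet(12/5, 10, 23/5, 7/3)
obs 7: x=0 → posterior Dirichlet(17/5, 10, 23/5, 7/3)
obs 8: x=0 → posterior Dirichlet(22/5, 10, 23/5, 7/3)

7/64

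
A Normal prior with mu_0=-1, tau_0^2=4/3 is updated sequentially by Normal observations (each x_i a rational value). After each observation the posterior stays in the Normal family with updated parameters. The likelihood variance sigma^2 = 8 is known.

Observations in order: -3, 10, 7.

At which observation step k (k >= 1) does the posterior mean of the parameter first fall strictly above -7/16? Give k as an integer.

obs 1: x=-3 → posterior Normal(-9/7, 8/7)
obs 2: x=10 → posterior Normal(1/8, 1)
obs 3: x=7 → posterior Normal(8/9, 8/9)

k = 2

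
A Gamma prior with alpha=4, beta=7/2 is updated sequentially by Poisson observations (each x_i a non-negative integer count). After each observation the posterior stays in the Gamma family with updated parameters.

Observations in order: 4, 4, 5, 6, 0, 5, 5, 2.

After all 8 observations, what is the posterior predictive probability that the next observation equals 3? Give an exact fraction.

obs 1: x=4 → posterior Gamma(8, 9/2)
obs 2: x=4 → posterior Gamma(12, 11/2)
obs 3: x=5 → posterior Gamma(17, 13/2)
obs 4: x=6 → posterior Gamma(23, 15/2)
obs 5: x=0 → posterior Gamma(23, 17/2)
obs 6: x=5 → posterior Gamma(28, 19/2)
obs 7: x=5 → posterior Gamma(33, 21/2)
obs 8: x=2 → posterior Gamma(35, 23/2)

5688729219504228200241817492040264469568818465111024/26469779601696885595885078146238811314105987548828125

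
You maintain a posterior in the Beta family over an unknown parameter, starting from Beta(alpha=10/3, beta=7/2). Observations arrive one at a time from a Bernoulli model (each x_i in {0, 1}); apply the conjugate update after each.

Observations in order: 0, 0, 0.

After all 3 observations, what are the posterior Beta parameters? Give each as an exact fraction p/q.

obs 1: x=0 → posterior Beta(10/3, 9/2)
obs 2: x=0 → posterior Beta(10/3, 11/2)
obs 3: x=0 → posterior Beta(10/3, 13/2)

alpha=10/3, beta=13/2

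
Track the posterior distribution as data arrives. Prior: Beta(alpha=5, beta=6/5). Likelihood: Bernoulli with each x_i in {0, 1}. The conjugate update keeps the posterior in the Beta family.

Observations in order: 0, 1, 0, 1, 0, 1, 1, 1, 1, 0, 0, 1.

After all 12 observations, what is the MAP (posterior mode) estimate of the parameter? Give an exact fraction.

55/81

obs 1: x=0 → posterior Beta(5, 11/5)
obs 2: x=1 → posterior Beta(6, 11/5)
obs 3: x=0 → posterior Beta(6, 16/5)
obs 4: x=1 → posterior Beta(7, 16/5)
obs 5: x=0 → posterior Beta(7, 21/5)
obs 6: x=1 → posterior Beta(8, 21/5)
obs 7: x=1 → posterior Beta(9, 21/5)
obs 8: x=1 → posterior Beta(10, 21/5)
obs 9: x=1 → posterior Beta(11, 21/5)
obs 10: x=0 → posterior Beta(11, 26/5)
obs 11: x=0 → posterior Beta(11, 31/5)
obs 12: x=1 → posterior Beta(12, 31/5)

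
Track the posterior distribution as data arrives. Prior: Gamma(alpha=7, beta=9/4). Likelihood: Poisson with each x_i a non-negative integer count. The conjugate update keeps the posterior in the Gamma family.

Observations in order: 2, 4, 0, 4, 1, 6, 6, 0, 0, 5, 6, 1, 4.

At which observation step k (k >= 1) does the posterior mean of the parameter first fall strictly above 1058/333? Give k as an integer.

obs 1: x=2 → posterior Gamma(9, 13/4)
obs 2: x=4 → posterior Gamma(13, 17/4)
obs 3: x=0 → posterior Gamma(13, 21/4)
obs 4: x=4 → posterior Gamma(17, 25/4)
obs 5: x=1 → posterior Gamma(18, 29/4)
obs 6: x=6 → posterior Gamma(24, 33/4)
obs 7: x=6 → posterior Gamma(30, 37/4)
obs 8: x=0 → posterior Gamma(30, 41/4)
obs 9: x=0 → posterior Gamma(30, 45/4)
obs 10: x=5 → posterior Gamma(35, 49/4)
obs 11: x=6 → posterior Gamma(41, 53/4)
obs 12: x=1 → posterior Gamma(42, 57/4)
obs 13: x=4 → posterior Gamma(46, 61/4)

k = 7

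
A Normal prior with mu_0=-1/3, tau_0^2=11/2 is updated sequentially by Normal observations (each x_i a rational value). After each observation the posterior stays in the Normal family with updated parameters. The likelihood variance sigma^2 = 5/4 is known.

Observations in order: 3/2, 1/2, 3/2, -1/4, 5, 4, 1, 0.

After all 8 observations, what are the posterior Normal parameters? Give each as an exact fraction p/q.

mu_0=1739/1086, tau_0^2=55/362

obs 1: x=3/2 → posterior Normal(94/81, 55/54)
obs 2: x=1/2 → posterior Normal(127/147, 55/98)
obs 3: x=3/2 → posterior Normal(226/213, 55/142)
obs 4: x=-1/4 → posterior Normal(419/558, 55/186)
obs 5: x=5 → posterior Normal(1079/690, 11/46)
obs 6: x=4 → posterior Normal(1607/822, 55/274)
obs 7: x=1 → posterior Normal(1739/954, 55/318)
obs 8: x=0 → posterior Normal(1739/1086, 55/362)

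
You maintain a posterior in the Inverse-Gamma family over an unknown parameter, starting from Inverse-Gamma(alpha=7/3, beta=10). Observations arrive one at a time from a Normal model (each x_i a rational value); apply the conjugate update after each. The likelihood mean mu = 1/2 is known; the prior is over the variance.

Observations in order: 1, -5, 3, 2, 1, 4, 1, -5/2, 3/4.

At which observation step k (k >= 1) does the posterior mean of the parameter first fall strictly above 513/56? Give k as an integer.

obs 1: x=1 → posterior Inverse-Gamma(17/6, 81/8)
obs 2: x=-5 → posterior Inverse-Gamma(10/3, 101/4)
obs 3: x=3 → posterior Inverse-Gamma(23/6, 227/8)
obs 4: x=2 → posterior Inverse-Gamma(13/3, 59/2)
obs 5: x=1 → posterior Inverse-Gamma(29/6, 237/8)
obs 6: x=4 → posterior Inverse-Gamma(16/3, 143/4)
obs 7: x=1 → posterior Inverse-Gamma(35/6, 287/8)
obs 8: x=-5/2 → posterior Inverse-Gamma(19/3, 323/8)
obs 9: x=3/4 → posterior Inverse-Gamma(41/6, 1293/32)

k = 2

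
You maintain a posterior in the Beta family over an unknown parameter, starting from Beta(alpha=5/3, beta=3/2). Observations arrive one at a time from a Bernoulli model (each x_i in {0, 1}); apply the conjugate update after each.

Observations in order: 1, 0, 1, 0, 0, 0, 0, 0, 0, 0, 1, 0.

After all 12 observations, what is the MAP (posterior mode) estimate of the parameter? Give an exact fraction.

obs 1: x=1 → posterior Beta(8/3, 3/2)
obs 2: x=0 → posterior Beta(8/3, 5/2)
obs 3: x=1 → posterior Beta(11/3, 5/2)
obs 4: x=0 → posterior Beta(11/3, 7/2)
obs 5: x=0 → posterior Beta(11/3, 9/2)
obs 6: x=0 → posterior Beta(11/3, 11/2)
obs 7: x=0 → posterior Beta(11/3, 13/2)
obs 8: x=0 → posterior Beta(11/3, 15/2)
obs 9: x=0 → posterior Beta(11/3, 17/2)
obs 10: x=0 → posterior Beta(11/3, 19/2)
obs 11: x=1 → posterior Beta(14/3, 19/2)
obs 12: x=0 → posterior Beta(14/3, 21/2)

22/79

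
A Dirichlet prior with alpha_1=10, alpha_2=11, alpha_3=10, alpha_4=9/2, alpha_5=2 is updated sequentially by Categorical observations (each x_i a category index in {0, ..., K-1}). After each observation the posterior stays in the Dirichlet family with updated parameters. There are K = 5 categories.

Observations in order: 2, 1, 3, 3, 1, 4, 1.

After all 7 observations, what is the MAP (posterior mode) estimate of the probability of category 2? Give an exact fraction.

obs 1: x=2 → posterior Dirichlet(10, 11, 11, 9/2, 2)
obs 2: x=1 → posterior Dirichlet(10, 12, 11, 9/2, 2)
obs 3: x=3 → posterior Dirichlet(10, 12, 11, 11/2, 2)
obs 4: x=3 → posterior Dirichlet(10, 12, 11, 13/2, 2)
obs 5: x=1 → posterior Dirichlet(10, 13, 11, 13/2, 2)
obs 6: x=4 → posterior Dirichlet(10, 13, 11, 13/2, 3)
obs 7: x=1 → posterior Dirichlet(10, 14, 11, 13/2, 3)

20/79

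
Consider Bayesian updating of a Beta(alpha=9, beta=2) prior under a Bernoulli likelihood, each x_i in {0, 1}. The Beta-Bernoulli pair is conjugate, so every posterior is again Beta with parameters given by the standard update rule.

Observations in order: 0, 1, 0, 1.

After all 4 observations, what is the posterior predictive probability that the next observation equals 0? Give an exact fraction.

4/15

obs 1: x=0 → posterior Beta(9, 3)
obs 2: x=1 → posterior Beta(10, 3)
obs 3: x=0 → posterior Beta(10, 4)
obs 4: x=1 → posterior Beta(11, 4)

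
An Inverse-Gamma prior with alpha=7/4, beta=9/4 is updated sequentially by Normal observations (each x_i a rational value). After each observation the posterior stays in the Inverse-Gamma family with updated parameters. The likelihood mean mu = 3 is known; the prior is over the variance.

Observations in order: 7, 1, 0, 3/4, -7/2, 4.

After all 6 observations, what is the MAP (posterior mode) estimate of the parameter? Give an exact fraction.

obs 1: x=7 → posterior Inverse-Gamma(9/4, 41/4)
obs 2: x=1 → posterior Inverse-Gamma(11/4, 49/4)
obs 3: x=0 → posterior Inverse-Gamma(13/4, 67/4)
obs 4: x=3/4 → posterior Inverse-Gamma(15/4, 617/32)
obs 5: x=-7/2 → posterior Inverse-Gamma(17/4, 1293/32)
obs 6: x=4 → posterior Inverse-Gamma(19/4, 1309/32)

1309/184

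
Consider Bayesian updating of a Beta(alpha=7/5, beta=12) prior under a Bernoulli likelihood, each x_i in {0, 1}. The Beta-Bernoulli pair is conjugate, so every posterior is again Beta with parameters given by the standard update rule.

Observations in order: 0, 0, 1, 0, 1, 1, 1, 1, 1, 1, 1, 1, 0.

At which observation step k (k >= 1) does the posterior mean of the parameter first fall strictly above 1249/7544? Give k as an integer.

k = 5

obs 1: x=0 → posterior Beta(7/5, 13)
obs 2: x=0 → posterior Beta(7/5, 14)
obs 3: x=1 → posterior Beta(12/5, 14)
obs 4: x=0 → posterior Beta(12/5, 15)
obs 5: x=1 → posterior Beta(17/5, 15)
obs 6: x=1 → posterior Beta(22/5, 15)
obs 7: x=1 → posterior Beta(27/5, 15)
obs 8: x=1 → posterior Beta(32/5, 15)
obs 9: x=1 → posterior Beta(37/5, 15)
obs 10: x=1 → posterior Beta(42/5, 15)
obs 11: x=1 → posterior Beta(47/5, 15)
obs 12: x=1 → posterior Beta(52/5, 15)
obs 13: x=0 → posterior Beta(52/5, 16)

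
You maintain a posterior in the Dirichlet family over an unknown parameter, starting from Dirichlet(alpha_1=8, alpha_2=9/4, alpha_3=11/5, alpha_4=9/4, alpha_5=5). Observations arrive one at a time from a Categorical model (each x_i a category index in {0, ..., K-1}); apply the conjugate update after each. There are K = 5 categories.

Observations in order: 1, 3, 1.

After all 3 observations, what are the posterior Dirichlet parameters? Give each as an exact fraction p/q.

obs 1: x=1 → posterior Dirichlet(8, 13/4, 11/5, 9/4, 5)
obs 2: x=3 → posterior Dirichlet(8, 13/4, 11/5, 13/4, 5)
obs 3: x=1 → posterior Dirichlet(8, 17/4, 11/5, 13/4, 5)

alpha_1=8, alpha_2=17/4, alpha_3=11/5, alpha_4=13/4, alpha_5=5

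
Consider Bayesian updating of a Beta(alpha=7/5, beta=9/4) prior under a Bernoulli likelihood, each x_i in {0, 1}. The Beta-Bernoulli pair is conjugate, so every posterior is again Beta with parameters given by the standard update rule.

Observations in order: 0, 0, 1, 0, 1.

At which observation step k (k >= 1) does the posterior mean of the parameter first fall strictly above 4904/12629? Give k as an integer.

k = 5

obs 1: x=0 → posterior Beta(7/5, 13/4)
obs 2: x=0 → posterior Beta(7/5, 17/4)
obs 3: x=1 → posterior Beta(12/5, 17/4)
obs 4: x=0 → posterior Beta(12/5, 21/4)
obs 5: x=1 → posterior Beta(17/5, 21/4)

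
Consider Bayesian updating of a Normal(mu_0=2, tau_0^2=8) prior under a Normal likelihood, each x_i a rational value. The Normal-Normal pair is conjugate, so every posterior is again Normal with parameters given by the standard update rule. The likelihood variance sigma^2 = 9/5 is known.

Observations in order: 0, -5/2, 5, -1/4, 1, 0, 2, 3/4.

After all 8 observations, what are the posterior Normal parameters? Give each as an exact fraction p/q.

obs 1: x=0 → posterior Normal(18/49, 72/49)
obs 2: x=-5/2 → posterior Normal(-82/89, 72/89)
obs 3: x=5 → posterior Normal(118/129, 24/43)
obs 4: x=-1/4 → posterior Normal(108/169, 72/169)
obs 5: x=1 → posterior Normal(148/209, 72/209)
obs 6: x=0 → posterior Normal(148/249, 24/83)
obs 7: x=2 → posterior Normal(228/289, 72/289)
obs 8: x=3/4 → posterior Normal(258/329, 72/329)

mu_0=258/329, tau_0^2=72/329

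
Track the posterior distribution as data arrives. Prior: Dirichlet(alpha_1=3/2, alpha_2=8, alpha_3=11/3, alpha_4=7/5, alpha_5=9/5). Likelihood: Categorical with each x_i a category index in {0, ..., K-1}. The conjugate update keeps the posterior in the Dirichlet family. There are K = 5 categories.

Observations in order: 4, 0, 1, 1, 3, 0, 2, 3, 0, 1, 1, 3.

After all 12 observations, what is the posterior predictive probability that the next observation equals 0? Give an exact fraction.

obs 1: x=4 → posterior Dirichlet(3/2, 8, 11/3, 7/5, 14/5)
obs 2: x=0 → posterior Dirichlet(5/2, 8, 11/3, 7/5, 14/5)
obs 3: x=1 → posterior Dirichlet(5/2, 9, 11/3, 7/5, 14/5)
obs 4: x=1 → posterior Dirichlet(5/2, 10, 11/3, 7/5, 14/5)
obs 5: x=3 → posterior Dirichlet(5/2, 10, 11/3, 12/5, 14/5)
obs 6: x=0 → posterior Dirichlet(7/2, 10, 11/3, 12/5, 14/5)
obs 7: x=2 → posterior Dirichlet(7/2, 10, 14/3, 12/5, 14/5)
obs 8: x=3 → posterior Dirichlet(7/2, 10, 14/3, 17/5, 14/5)
obs 9: x=0 → posterior Dirichlet(9/2, 10, 14/3, 17/5, 14/5)
obs 10: x=1 → posterior Dirichlet(9/2, 11, 14/3, 17/5, 14/5)
obs 11: x=1 → posterior Dirichlet(9/2, 12, 14/3, 17/5, 14/5)
obs 12: x=3 → posterior Dirichlet(9/2, 12, 14/3, 22/5, 14/5)

135/851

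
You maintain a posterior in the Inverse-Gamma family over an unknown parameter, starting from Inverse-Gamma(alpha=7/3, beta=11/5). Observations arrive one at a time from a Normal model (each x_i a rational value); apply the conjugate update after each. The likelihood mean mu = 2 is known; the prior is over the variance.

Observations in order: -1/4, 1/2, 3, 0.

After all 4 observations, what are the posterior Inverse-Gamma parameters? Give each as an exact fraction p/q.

alpha=13/3, beta=1337/160

obs 1: x=-1/4 → posterior Inverse-Gamma(17/6, 757/160)
obs 2: x=1/2 → posterior Inverse-Gamma(10/3, 937/160)
obs 3: x=3 → posterior Inverse-Gamma(23/6, 1017/160)
obs 4: x=0 → posterior Inverse-Gamma(13/3, 1337/160)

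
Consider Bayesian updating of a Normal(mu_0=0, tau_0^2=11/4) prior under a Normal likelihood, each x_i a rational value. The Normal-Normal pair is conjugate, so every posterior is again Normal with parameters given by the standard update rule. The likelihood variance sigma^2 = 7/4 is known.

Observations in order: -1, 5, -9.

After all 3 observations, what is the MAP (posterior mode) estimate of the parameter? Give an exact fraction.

obs 1: x=-1 → posterior Normal(-11/18, 77/72)
obs 2: x=5 → posterior Normal(44/29, 77/116)
obs 3: x=-9 → posterior Normal(-11/8, 77/160)

-11/8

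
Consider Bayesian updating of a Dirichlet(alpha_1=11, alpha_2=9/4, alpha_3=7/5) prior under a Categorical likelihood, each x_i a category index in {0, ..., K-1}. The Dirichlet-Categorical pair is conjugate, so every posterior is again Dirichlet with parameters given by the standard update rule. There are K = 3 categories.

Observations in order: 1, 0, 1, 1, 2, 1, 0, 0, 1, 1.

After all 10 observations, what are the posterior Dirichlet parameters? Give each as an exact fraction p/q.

obs 1: x=1 → posterior Dirichlet(11, 13/4, 7/5)
obs 2: x=0 → posterior Dirichlet(12, 13/4, 7/5)
obs 3: x=1 → posterior Dirichlet(12, 17/4, 7/5)
obs 4: x=1 → posterior Dirichlet(12, 21/4, 7/5)
obs 5: x=2 → posterior Dirichlet(12, 21/4, 12/5)
obs 6: x=1 → posterior Dirichlet(12, 25/4, 12/5)
obs 7: x=0 → posterior Dirichlet(13, 25/4, 12/5)
obs 8: x=0 → posterior Dirichlet(14, 25/4, 12/5)
obs 9: x=1 → posterior Dirichlet(14, 29/4, 12/5)
obs 10: x=1 → posterior Dirichlet(14, 33/4, 12/5)

alpha_1=14, alpha_2=33/4, alpha_3=12/5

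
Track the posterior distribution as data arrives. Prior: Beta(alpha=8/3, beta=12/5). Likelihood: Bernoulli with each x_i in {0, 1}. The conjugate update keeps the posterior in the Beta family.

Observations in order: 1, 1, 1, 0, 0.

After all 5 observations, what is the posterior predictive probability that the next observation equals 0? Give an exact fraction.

66/151

obs 1: x=1 → posterior Beta(11/3, 12/5)
obs 2: x=1 → posterior Beta(14/3, 12/5)
obs 3: x=1 → posterior Beta(17/3, 12/5)
obs 4: x=0 → posterior Beta(17/3, 17/5)
obs 5: x=0 → posterior Beta(17/3, 22/5)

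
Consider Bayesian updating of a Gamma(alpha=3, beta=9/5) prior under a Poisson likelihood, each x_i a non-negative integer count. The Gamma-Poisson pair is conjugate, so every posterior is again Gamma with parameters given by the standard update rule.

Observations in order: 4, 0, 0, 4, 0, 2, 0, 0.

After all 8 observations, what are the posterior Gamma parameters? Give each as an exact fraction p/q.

obs 1: x=4 → posterior Gamma(7, 14/5)
obs 2: x=0 → posterior Gamma(7, 19/5)
obs 3: x=0 → posterior Gamma(7, 24/5)
obs 4: x=4 → posterior Gamma(11, 29/5)
obs 5: x=0 → posterior Gamma(11, 34/5)
obs 6: x=2 → posterior Gamma(13, 39/5)
obs 7: x=0 → posterior Gamma(13, 44/5)
obs 8: x=0 → posterior Gamma(13, 49/5)

alpha=13, beta=49/5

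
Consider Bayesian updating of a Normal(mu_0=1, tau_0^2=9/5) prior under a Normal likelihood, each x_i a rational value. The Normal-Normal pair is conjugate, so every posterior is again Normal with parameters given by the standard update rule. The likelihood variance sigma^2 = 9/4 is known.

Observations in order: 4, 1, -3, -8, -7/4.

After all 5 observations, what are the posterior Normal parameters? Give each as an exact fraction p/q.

obs 1: x=4 → posterior Normal(7/3, 1)
obs 2: x=1 → posterior Normal(25/13, 9/13)
obs 3: x=-3 → posterior Normal(13/17, 9/17)
obs 4: x=-8 → posterior Normal(-19/21, 3/7)
obs 5: x=-7/4 → posterior Normal(-26/25, 9/25)

mu_0=-26/25, tau_0^2=9/25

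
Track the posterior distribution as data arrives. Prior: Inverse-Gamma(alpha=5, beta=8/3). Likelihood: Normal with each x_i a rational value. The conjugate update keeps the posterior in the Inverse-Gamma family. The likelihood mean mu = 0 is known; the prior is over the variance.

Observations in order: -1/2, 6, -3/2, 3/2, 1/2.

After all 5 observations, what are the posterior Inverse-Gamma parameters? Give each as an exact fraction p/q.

alpha=15/2, beta=139/6

obs 1: x=-1/2 → posterior Inverse-Gamma(11/2, 67/24)
obs 2: x=6 → posterior Inverse-Gamma(6, 499/24)
obs 3: x=-3/2 → posterior Inverse-Gamma(13/2, 263/12)
obs 4: x=3/2 → posterior Inverse-Gamma(7, 553/24)
obs 5: x=1/2 → posterior Inverse-Gamma(15/2, 139/6)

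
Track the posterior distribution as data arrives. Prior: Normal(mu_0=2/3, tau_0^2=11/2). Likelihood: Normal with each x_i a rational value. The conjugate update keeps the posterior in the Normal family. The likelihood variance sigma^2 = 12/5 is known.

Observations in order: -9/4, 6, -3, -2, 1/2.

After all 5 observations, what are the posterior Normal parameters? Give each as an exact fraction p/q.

obs 1: x=-9/4 → posterior Normal(-431/316, 132/79)
obs 2: x=6 → posterior Normal(889/536, 66/67)
obs 3: x=-3 → posterior Normal(229/756, 44/63)
obs 4: x=-2 → posterior Normal(-211/976, 33/61)
obs 5: x=1/2 → posterior Normal(-101/1196, 132/299)

mu_0=-101/1196, tau_0^2=132/299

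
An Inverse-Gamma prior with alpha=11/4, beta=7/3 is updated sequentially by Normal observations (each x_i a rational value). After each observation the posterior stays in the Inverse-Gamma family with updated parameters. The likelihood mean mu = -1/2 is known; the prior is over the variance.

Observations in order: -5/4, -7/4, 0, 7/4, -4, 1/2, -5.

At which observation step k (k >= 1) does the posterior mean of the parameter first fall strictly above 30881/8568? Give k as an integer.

obs 1: x=-5/4 → posterior Inverse-Gamma(13/4, 251/96)
obs 2: x=-7/4 → posterior Inverse-Gamma(15/4, 163/48)
obs 3: x=0 → posterior Inverse-Gamma(17/4, 169/48)
obs 4: x=7/4 → posterior Inverse-Gamma(19/4, 581/96)
obs 5: x=-4 → posterior Inverse-Gamma(21/4, 1169/96)
obs 6: x=1/2 → posterior Inverse-Gamma(23/4, 1217/96)
obs 7: x=-5 → posterior Inverse-Gamma(25/4, 2189/96)

k = 7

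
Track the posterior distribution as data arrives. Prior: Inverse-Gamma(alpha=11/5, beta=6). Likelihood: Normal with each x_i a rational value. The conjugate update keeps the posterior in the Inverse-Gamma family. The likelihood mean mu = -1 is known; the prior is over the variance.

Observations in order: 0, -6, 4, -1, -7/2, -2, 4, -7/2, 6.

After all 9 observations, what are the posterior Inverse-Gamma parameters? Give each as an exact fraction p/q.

alpha=67/10, beta=301/4

obs 1: x=0 → posterior Inverse-Gamma(27/10, 13/2)
obs 2: x=-6 → posterior Inverse-Gamma(16/5, 19)
obs 3: x=4 → posterior Inverse-Gamma(37/10, 63/2)
obs 4: x=-1 → posterior Inverse-Gamma(21/5, 63/2)
obs 5: x=-7/2 → posterior Inverse-Gamma(47/10, 277/8)
obs 6: x=-2 → posterior Inverse-Gamma(26/5, 281/8)
obs 7: x=4 → posterior Inverse-Gamma(57/10, 381/8)
obs 8: x=-7/2 → posterior Inverse-Gamma(31/5, 203/4)
obs 9: x=6 → posterior Inverse-Gamma(67/10, 301/4)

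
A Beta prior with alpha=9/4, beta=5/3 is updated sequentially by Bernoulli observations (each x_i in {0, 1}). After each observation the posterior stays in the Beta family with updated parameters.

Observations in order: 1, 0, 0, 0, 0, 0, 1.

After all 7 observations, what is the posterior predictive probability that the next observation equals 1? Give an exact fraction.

obs 1: x=1 → posterior Beta(13/4, 5/3)
obs 2: x=0 → posterior Beta(13/4, 8/3)
obs 3: x=0 → posterior Beta(13/4, 11/3)
obs 4: x=0 → posterior Beta(13/4, 14/3)
obs 5: x=0 → posterior Beta(13/4, 17/3)
obs 6: x=0 → posterior Beta(13/4, 20/3)
obs 7: x=1 → posterior Beta(17/4, 20/3)

51/131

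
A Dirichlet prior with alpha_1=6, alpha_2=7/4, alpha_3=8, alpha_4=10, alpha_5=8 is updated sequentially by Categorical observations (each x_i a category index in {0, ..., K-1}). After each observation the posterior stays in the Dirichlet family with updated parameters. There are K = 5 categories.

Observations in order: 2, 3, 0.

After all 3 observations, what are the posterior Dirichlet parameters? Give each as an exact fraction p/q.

obs 1: x=2 → posterior Dirichlet(6, 7/4, 9, 10, 8)
obs 2: x=3 → posterior Dirichlet(6, 7/4, 9, 11, 8)
obs 3: x=0 → posterior Dirichlet(7, 7/4, 9, 11, 8)

alpha_1=7, alpha_2=7/4, alpha_3=9, alpha_4=11, alpha_5=8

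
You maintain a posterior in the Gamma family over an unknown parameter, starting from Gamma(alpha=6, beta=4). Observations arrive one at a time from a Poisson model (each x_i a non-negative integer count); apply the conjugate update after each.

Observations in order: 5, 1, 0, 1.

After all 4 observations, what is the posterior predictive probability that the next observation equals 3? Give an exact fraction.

obs 1: x=5 → posterior Gamma(11, 5)
obs 2: x=1 → posterior Gamma(12, 6)
obs 3: x=0 → posterior Gamma(12, 7)
obs 4: x=1 → posterior Gamma(13, 8)

250138895319040/1853020188851841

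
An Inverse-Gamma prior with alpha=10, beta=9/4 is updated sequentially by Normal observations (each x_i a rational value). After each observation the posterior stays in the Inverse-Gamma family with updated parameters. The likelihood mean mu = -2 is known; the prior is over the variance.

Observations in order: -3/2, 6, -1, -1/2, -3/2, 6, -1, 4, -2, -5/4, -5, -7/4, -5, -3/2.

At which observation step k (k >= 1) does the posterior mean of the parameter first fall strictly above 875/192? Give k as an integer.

k = 6

obs 1: x=-3/2 → posterior Inverse-Gamma(21/2, 19/8)
obs 2: x=6 → posterior Inverse-Gamma(11, 275/8)
obs 3: x=-1 → posterior Inverse-Gamma(23/2, 279/8)
obs 4: x=-1/2 → posterior Inverse-Gamma(12, 36)
obs 5: x=-3/2 → posterior Inverse-Gamma(25/2, 289/8)
obs 6: x=6 → posterior Inverse-Gamma(13, 545/8)
obs 7: x=-1 → posterior Inverse-Gamma(27/2, 549/8)
obs 8: x=4 → posterior Inverse-Gamma(14, 693/8)
obs 9: x=-2 → posterior Inverse-Gamma(29/2, 693/8)
obs 10: x=-5/4 → posterior Inverse-Gamma(15, 2781/32)
obs 11: x=-5 → posterior Inverse-Gamma(31/2, 2925/32)
obs 12: x=-7/4 → posterior Inverse-Gamma(16, 1463/16)
obs 13: x=-5 → posterior Inverse-Gamma(33/2, 1535/16)
obs 14: x=-3/2 → posterior Inverse-Gamma(17, 1537/16)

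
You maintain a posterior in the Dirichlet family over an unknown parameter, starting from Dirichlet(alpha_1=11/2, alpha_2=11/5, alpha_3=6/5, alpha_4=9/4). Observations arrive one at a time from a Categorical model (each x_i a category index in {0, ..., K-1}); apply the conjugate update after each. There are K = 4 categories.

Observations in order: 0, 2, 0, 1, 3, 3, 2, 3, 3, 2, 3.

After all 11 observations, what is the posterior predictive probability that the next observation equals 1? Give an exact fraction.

obs 1: x=0 → posterior Dirichlet(13/2, 11/5, 6/5, 9/4)
obs 2: x=2 → posterior Dirichlet(13/2, 11/5, 11/5, 9/4)
obs 3: x=0 → posterior Dirichlet(15/2, 11/5, 11/5, 9/4)
obs 4: x=1 → posterior Dirichlet(15/2, 16/5, 11/5, 9/4)
obs 5: x=3 → posterior Dirichlet(15/2, 16/5, 11/5, 13/4)
obs 6: x=3 → posterior Dirichlet(15/2, 16/5, 11/5, 17/4)
obs 7: x=2 → posterior Dirichlet(15/2, 16/5, 16/5, 17/4)
obs 8: x=3 → posterior Dirichlet(15/2, 16/5, 16/5, 21/4)
obs 9: x=3 → posterior Dirichlet(15/2, 16/5, 16/5, 25/4)
obs 10: x=2 → posterior Dirichlet(15/2, 16/5, 21/5, 25/4)
obs 11: x=3 → posterior Dirichlet(15/2, 16/5, 21/5, 29/4)

64/443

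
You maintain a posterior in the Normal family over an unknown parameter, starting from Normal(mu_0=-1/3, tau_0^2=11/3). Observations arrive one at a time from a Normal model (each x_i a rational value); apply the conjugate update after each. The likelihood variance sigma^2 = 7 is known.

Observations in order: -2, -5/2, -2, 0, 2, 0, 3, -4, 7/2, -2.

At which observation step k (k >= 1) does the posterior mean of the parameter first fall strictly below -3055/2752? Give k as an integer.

k = 2

obs 1: x=-2 → posterior Normal(-29/32, 77/32)
obs 2: x=-5/2 → posterior Normal(-113/86, 77/43)
obs 3: x=-2 → posterior Normal(-157/108, 77/54)
obs 4: x=0 → posterior Normal(-157/130, 77/65)
obs 5: x=2 → posterior Normal(-113/152, 77/76)
obs 6: x=0 → posterior Normal(-113/174, 77/87)
obs 7: x=3 → posterior Normal(-47/196, 11/14)
obs 8: x=-4 → posterior Normal(-135/218, 77/109)
obs 9: x=7/2 → posterior Normal(-29/120, 77/120)
obs 10: x=-2 → posterior Normal(-51/131, 77/131)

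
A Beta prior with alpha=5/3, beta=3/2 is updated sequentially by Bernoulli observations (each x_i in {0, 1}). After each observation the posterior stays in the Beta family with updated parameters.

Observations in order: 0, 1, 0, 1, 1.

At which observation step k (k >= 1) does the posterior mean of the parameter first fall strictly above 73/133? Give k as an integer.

k = 5

obs 1: x=0 → posterior Beta(5/3, 5/2)
obs 2: x=1 → posterior Beta(8/3, 5/2)
obs 3: x=0 → posterior Beta(8/3, 7/2)
obs 4: x=1 → posterior Beta(11/3, 7/2)
obs 5: x=1 → posterior Beta(14/3, 7/2)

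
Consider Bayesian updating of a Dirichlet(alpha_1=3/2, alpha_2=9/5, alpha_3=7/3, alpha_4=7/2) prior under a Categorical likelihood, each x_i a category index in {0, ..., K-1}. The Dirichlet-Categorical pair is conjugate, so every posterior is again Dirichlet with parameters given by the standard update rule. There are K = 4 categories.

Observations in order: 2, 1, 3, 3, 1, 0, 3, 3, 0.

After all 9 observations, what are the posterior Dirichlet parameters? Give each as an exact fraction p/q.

alpha_1=7/2, alpha_2=19/5, alpha_3=10/3, alpha_4=15/2

obs 1: x=2 → posterior Dirichlet(3/2, 9/5, 10/3, 7/2)
obs 2: x=1 → posterior Dirichlet(3/2, 14/5, 10/3, 7/2)
obs 3: x=3 → posterior Dirichlet(3/2, 14/5, 10/3, 9/2)
obs 4: x=3 → posterior Dirichlet(3/2, 14/5, 10/3, 11/2)
obs 5: x=1 → posterior Dirichlet(3/2, 19/5, 10/3, 11/2)
obs 6: x=0 → posterior Dirichlet(5/2, 19/5, 10/3, 11/2)
obs 7: x=3 → posterior Dirichlet(5/2, 19/5, 10/3, 13/2)
obs 8: x=3 → posterior Dirichlet(5/2, 19/5, 10/3, 15/2)
obs 9: x=0 → posterior Dirichlet(7/2, 19/5, 10/3, 15/2)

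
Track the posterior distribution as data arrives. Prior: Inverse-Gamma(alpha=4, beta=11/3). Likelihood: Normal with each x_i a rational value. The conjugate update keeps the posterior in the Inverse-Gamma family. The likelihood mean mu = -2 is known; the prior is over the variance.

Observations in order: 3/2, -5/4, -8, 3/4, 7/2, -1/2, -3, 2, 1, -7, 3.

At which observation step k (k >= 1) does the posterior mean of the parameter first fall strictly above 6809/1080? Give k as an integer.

k = 4

obs 1: x=3/2 → posterior Inverse-Gamma(9/2, 235/24)
obs 2: x=-5/4 → posterior Inverse-Gamma(5, 967/96)
obs 3: x=-8 → posterior Inverse-Gamma(11/2, 2695/96)
obs 4: x=3/4 → posterior Inverse-Gamma(6, 1529/48)
obs 5: x=7/2 → posterior Inverse-Gamma(13/2, 2255/48)
obs 6: x=-1/2 → posterior Inverse-Gamma(7, 2309/48)
obs 7: x=-3 → posterior Inverse-Gamma(15/2, 2333/48)
obs 8: x=2 → posterior Inverse-Gamma(8, 2717/48)
obs 9: x=1 → posterior Inverse-Gamma(17/2, 2933/48)
obs 10: x=-7 → posterior Inverse-Gamma(9, 3533/48)
obs 11: x=3 → posterior Inverse-Gamma(19/2, 4133/48)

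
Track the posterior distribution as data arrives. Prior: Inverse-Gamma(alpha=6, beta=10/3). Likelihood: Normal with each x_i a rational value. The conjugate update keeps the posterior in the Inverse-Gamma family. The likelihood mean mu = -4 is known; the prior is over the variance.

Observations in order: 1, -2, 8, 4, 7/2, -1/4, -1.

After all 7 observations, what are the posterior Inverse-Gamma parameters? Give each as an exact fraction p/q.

alpha=19/2, beta=15503/96

obs 1: x=1 → posterior Inverse-Gamma(13/2, 95/6)
obs 2: x=-2 → posterior Inverse-Gamma(7, 107/6)
obs 3: x=8 → posterior Inverse-Gamma(15/2, 539/6)
obs 4: x=4 → posterior Inverse-Gamma(8, 731/6)
obs 5: x=7/2 → posterior Inverse-Gamma(17/2, 3599/24)
obs 6: x=-1/4 → posterior Inverse-Gamma(9, 15071/96)
obs 7: x=-1 → posterior Inverse-Gamma(19/2, 15503/96)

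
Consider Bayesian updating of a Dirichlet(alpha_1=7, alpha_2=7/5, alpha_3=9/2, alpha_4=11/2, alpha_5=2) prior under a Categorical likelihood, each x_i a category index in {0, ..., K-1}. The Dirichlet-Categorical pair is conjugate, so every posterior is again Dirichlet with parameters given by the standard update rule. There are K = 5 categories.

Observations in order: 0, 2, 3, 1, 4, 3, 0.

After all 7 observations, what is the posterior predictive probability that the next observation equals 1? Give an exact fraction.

obs 1: x=0 → posterior Dirichlet(8, 7/5, 9/2, 11/2, 2)
obs 2: x=2 → posterior Dirichlet(8, 7/5, 11/2, 11/2, 2)
obs 3: x=3 → posterior Dirichlet(8, 7/5, 11/2, 13/2, 2)
obs 4: x=1 → posterior Dirichlet(8, 12/5, 11/2, 13/2, 2)
obs 5: x=4 → posterior Dirichlet(8, 12/5, 11/2, 13/2, 3)
obs 6: x=3 → posterior Dirichlet(8, 12/5, 11/2, 15/2, 3)
obs 7: x=0 → posterior Dirichlet(9, 12/5, 11/2, 15/2, 3)

12/137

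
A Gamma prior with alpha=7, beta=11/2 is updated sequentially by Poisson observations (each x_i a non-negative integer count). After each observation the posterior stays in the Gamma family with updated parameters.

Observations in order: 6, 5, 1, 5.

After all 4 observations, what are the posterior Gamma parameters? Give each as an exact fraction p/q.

alpha=24, beta=19/2

obs 1: x=6 → posterior Gamma(13, 13/2)
obs 2: x=5 → posterior Gamma(18, 15/2)
obs 3: x=1 → posterior Gamma(19, 17/2)
obs 4: x=5 → posterior Gamma(24, 19/2)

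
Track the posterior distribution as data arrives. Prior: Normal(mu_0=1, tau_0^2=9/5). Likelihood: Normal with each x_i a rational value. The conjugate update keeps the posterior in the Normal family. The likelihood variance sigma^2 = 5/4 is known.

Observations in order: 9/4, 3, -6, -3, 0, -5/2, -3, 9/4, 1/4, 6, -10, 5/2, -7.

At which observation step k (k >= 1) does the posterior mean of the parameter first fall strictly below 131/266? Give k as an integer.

k = 3

obs 1: x=9/4 → posterior Normal(106/61, 45/61)
obs 2: x=3 → posterior Normal(214/97, 45/97)
obs 3: x=-6 → posterior Normal(-2/133, 45/133)
obs 4: x=-3 → posterior Normal(-110/169, 45/169)
obs 5: x=0 → posterior Normal(-22/41, 9/41)
obs 6: x=-5/2 → posterior Normal(-200/241, 45/241)
obs 7: x=-3 → posterior Normal(-308/277, 45/277)
obs 8: x=9/4 → posterior Normal(-227/313, 45/313)
obs 9: x=1/4 → posterior Normal(-218/349, 45/349)
obs 10: x=6 → posterior Normal(-2/385, 9/77)
obs 11: x=-10 → posterior Normal(-362/421, 45/421)
obs 12: x=5/2 → posterior Normal(-272/457, 45/457)
obs 13: x=-7 → posterior Normal(-524/493, 45/493)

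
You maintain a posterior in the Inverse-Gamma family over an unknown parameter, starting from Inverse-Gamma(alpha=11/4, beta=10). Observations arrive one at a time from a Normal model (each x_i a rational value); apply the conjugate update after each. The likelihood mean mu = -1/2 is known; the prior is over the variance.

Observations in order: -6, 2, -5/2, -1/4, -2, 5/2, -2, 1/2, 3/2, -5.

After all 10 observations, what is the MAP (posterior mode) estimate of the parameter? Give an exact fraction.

obs 1: x=-6 → posterior Inverse-Gamma(13/4, 201/8)
obs 2: x=2 → posterior Inverse-Gamma(15/4, 113/4)
obs 3: x=-5/2 → posterior Inverse-Gamma(17/4, 121/4)
obs 4: x=-1/4 → posterior Inverse-Gamma(19/4, 969/32)
obs 5: x=-2 → posterior Inverse-Gamma(21/4, 1005/32)
obs 6: x=5/2 → posterior Inverse-Gamma(23/4, 1149/32)
obs 7: x=-2 → posterior Inverse-Gamma(25/4, 1185/32)
obs 8: x=1/2 → posterior Inverse-Gamma(27/4, 1201/32)
obs 9: x=3/2 → posterior Inverse-Gamma(29/4, 1265/32)
obs 10: x=-5 → posterior Inverse-Gamma(31/4, 1589/32)

227/40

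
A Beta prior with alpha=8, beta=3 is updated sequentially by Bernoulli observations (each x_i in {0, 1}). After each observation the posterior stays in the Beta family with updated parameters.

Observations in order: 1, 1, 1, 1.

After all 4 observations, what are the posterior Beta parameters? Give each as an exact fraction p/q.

obs 1: x=1 → posterior Beta(9, 3)
obs 2: x=1 → posterior Beta(10, 3)
obs 3: x=1 → posterior Beta(11, 3)
obs 4: x=1 → posterior Beta(12, 3)

alpha=12, beta=3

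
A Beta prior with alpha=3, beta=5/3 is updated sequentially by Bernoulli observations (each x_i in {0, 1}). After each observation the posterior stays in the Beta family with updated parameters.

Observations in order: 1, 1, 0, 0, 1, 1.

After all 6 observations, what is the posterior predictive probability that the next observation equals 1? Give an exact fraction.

obs 1: x=1 → posterior Beta(4, 5/3)
obs 2: x=1 → posterior Beta(5, 5/3)
obs 3: x=0 → posterior Beta(5, 8/3)
obs 4: x=0 → posterior Beta(5, 11/3)
obs 5: x=1 → posterior Beta(6, 11/3)
obs 6: x=1 → posterior Beta(7, 11/3)

21/32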